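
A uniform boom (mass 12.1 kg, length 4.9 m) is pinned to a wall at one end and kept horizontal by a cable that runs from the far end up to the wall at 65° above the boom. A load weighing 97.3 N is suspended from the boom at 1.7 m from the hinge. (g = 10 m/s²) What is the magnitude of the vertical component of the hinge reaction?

Take torques about the hinge: T sin 65° · 4.9 = 12.1×10×2.45 + 97.3×1.7 = 461.86 N·m.
So T = 461.86 / (0.9063 × 4.9) = 104 N.
ΣF_y = 0: H_y = (12.1×10 + 97.3) − T sin 65° = 218.3 − 94.257 = 124.04 N.

|H_y| ≈ 124 N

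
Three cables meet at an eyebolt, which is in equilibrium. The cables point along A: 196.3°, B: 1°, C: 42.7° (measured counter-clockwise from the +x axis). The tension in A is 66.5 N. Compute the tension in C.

Resolve: ΣF_x = 66.5 cos 196.3° + T_B cos 1° + T_C cos 42.7° = 0.
        ΣF_y = 66.5 sin 196.3° + T_B sin 1° + T_C sin 42.7° = 0.
The known terms sum to (-63.83, -18.66) N, so 0.9998 T_B + 0.7349 T_C = 63.83 and 0.0175 T_B + 0.6782 T_C = 18.66.
Solving simultaneously: T_B = 44.45 N, T_C = 26.38 N.

T_C ≈ 26.4 N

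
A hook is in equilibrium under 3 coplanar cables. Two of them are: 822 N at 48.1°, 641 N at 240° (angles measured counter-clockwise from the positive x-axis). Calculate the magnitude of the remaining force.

Sum the known components: ΣF_x = 228.5 N, ΣF_y = 56.7 N.
For equilibrium the remaining force must supply (−ΣF_x, −ΣF_y) = (-228.5, -56.7) N.
Magnitude = √((-228.5)² + (-56.7)²) = 235.4 N; direction = atan2(-56.7, -228.5) = 193.9°.

F ≈ 235 N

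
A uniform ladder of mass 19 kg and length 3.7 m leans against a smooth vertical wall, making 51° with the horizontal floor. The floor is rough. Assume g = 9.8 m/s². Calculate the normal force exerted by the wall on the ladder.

Torques about the foot: N_wall · 3.7 sin 51° = 19×9.8×1.85 cos 51° → N_wall = 75.391 N.

N_wall ≈ 75.4 N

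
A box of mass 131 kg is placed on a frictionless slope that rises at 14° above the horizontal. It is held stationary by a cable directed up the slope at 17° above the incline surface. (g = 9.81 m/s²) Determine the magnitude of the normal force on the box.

Take axes along and perpendicular to the incline. Weight components: W sin 14° = 310.9 N down-slope, W cos 14° = 1247 N into the surface.
Along incline: T cos 17° = W sin 14° → T = 325.1 N.
Perpendicular: N = W cos 14° − T sin 17° = 1152 N.

N ≈ 1150 N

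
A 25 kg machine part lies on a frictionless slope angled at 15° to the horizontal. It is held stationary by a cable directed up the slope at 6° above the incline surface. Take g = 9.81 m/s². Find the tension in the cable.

T ≈ 63.8 N

Take axes along and perpendicular to the incline. Weight components: W sin 15° = 63.48 N down-slope, W cos 15° = 236.9 N into the surface.
Along incline: T cos 6° = W sin 15° → T = 63.83 N.
Perpendicular: N = W cos 15° − T sin 6° = 230.2 N.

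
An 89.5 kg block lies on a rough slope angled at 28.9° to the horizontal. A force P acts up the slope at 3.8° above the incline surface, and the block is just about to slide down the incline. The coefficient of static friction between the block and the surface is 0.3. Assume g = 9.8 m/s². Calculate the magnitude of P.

On the verge of sliding down the incline, friction equals μN and acts up the slope.
Perpendicular: N + P sin 3.8° = W cos 28.9° = 767.9 N.
Along incline: P cos 3.8° + μN = W sin 28.9° with W sin 28.9° = 423.9 N.
Solving the pair for P and N: P = 197.9 N, N = 754.8 N (and f = μN = 226.4 N).

P ≈ 198 N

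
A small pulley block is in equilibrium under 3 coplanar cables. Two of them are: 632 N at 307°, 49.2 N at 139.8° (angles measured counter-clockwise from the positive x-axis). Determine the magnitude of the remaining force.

F ≈ 584 N

Sum the known components: ΣF_x = 342.8 N, ΣF_y = -473 N.
For equilibrium the remaining force must supply (−ΣF_x, −ΣF_y) = (-342.8, 473) N.
Magnitude = √((-342.8)² + (473)²) = 584.1 N; direction = atan2(473, -342.8) = 125.9°.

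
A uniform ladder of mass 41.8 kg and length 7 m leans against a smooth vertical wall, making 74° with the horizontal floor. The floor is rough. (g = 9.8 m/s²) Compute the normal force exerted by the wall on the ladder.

Torques about the foot: N_wall · 7 sin 74° = 41.8×9.8×3.5 cos 74° → N_wall = 58.731 N.

N_wall ≈ 58.7 N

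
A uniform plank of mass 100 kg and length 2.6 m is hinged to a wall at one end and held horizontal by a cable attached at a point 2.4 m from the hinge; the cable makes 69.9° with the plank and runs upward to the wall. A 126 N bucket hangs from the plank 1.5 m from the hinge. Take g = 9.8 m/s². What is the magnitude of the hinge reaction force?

|H| ≈ 544 N

Take torques about the hinge: T sin 69.9° · 2.4 = 100×9.8×1.3 + 126×1.5 = 1463 N·m.
So T = 1463 / (0.9391 × 2.4) = 649.12 N.
ΣF_x = 0: H_x = T cos 69.9° = 223.08 N.
ΣF_y = 0: H_y = (100×9.8 + 126) − T sin 69.9° = 1106 − 609.58 = 496.42 N.
|H| = √(H_x² + H_y²) = √((223.08)² + (496.42)²) = 544.24 N.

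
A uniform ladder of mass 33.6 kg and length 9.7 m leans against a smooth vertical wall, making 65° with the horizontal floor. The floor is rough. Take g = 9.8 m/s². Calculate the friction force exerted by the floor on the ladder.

Torques about the foot: N_wall · 9.7 sin 65° = 33.6×9.8×4.85 cos 65° → N_wall = 76.773 N.
ΣF_x = 0: f_floor = N_wall = 76.773 N.

f ≈ 76.8 N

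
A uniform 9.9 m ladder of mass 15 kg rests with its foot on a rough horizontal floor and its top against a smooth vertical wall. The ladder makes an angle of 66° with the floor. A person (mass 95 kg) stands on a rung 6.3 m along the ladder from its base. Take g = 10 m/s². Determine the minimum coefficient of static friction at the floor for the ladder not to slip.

ΣF_y = 0: N_floor = 15×10 + 95×10 = 1100 N.
Torques about the foot: N_wall · 9.9 sin 66° = 15×10×4.95 cos 66° + 95×10×6.3 cos 66° → N_wall = 302.55 N.
ΣF_x = 0: f_floor = N_wall = 302.55 N.
μ_min = f_floor / N_floor = 302.55 / 1100 = 0.275.

μ_min ≈ 0.275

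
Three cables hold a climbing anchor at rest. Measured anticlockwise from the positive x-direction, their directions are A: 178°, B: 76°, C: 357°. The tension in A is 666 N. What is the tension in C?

Resolve: ΣF_x = 666 cos 178° + T_B cos 76° + T_C cos 357° = 0.
        ΣF_y = 666 sin 178° + T_B sin 76° + T_C sin 357° = 0.
The known terms sum to (-665.6, 23.24) N, so 0.2419 T_B + 0.9986 T_C = 665.6 and 0.9703 T_B − 0.0523 T_C = -23.24.
Solving simultaneously: T_B = 11.84 N, T_C = 663.6 N.

T_C ≈ 664 N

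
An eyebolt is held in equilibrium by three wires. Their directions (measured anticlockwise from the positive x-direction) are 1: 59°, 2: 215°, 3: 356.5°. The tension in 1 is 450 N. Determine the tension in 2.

T_2 ≈ 641 N

Resolve: ΣF_x = 450 cos 59° + T_2 cos 215° + T_3 cos 356.5° = 0.
        ΣF_y = 450 sin 59° + T_2 sin 215° + T_3 sin 356.5° = 0.
The known terms sum to (231.8, 385.7) N, so -0.8192 T_2 + 0.9981 T_3 = -231.8 and -0.5736 T_2 − 0.0610 T_3 = -385.7.
Solving simultaneously: T_2 = 641.2 N, T_3 = 294 N.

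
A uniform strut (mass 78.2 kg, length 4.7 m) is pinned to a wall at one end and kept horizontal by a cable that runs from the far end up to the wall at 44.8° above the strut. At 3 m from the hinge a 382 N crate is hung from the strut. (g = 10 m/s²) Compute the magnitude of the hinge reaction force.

|H| ≈ 830 N

Take torques about the hinge: T sin 44.8° · 4.7 = 78.2×10×2.35 + 382×3 = 2983.7 N·m.
So T = 2983.7 / (0.7046 × 4.7) = 900.94 N.
ΣF_x = 0: H_x = T cos 44.8° = 639.28 N.
ΣF_y = 0: H_y = (78.2×10 + 382) − T sin 44.8° = 1164 − 634.83 = 529.17 N.
|H| = √(H_x² + H_y²) = √((639.28)² + (529.17)²) = 829.88 N.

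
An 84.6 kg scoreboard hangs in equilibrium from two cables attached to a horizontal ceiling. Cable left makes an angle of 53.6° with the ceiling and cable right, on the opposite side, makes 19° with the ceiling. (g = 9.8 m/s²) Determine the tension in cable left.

T_left ≈ 822 N

Weight W = 84.6 × 9.8 = 829.1 N acts straight down.
Horizontal: T_left cos 53.6° = T_right cos 19°  →  T_right = 0.6276 T_left.
Vertical: T_left sin 53.6° + T_right sin 19° = 829.1.
Substituting the horizontal relation into the vertical equation gives 1.009 T_left = 829.1, so T_left = 821.5 N.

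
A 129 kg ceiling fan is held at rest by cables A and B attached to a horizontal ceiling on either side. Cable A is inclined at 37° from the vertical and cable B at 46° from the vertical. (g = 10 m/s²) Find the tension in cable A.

T_A ≈ 935 N

Angles from the horizontal: cable A is 90° − 37° = 53°, cable B is 90° − 46° = 44°.
Weight W = 129 × 10 = 1290 N acts straight down.
Horizontal: T_A cos 53° = T_B cos 44°  →  T_B = 0.8366 T_A.
Vertical: T_A sin 53° + T_B sin 44° = 1290.
Substituting the horizontal relation into the vertical equation gives 1.38 T_A = 1290, so T_A = 934.9 N.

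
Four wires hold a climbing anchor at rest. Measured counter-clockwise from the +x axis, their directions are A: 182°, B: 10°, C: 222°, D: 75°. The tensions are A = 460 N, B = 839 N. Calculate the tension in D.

T_D ≈ 273 N

Resolve: ΣF_x = 460 cos 182° + 839 cos 10° + T_C cos 222° + T_D cos 75° = 0.
        ΣF_y = 460 sin 182° + 839 sin 10° + T_C sin 222° + T_D sin 75° = 0.
The known terms sum to (366.5, 129.6) N, so -0.7431 T_C + 0.2588 T_D = -366.5 and -0.6691 T_C + 0.9659 T_D = -129.6.
Solving simultaneously: T_C = 588.4 N, T_D = 273.4 N.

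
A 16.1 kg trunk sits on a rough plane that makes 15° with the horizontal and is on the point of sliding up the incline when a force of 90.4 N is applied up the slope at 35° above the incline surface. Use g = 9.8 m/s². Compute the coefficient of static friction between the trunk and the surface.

μ ≈ 0.330

On the verge of sliding up the incline, friction is at its maximum μN and acts down the slope.
Perpendicular to incline: N = W cos 15° − P sin 35° = 152.4 − 51.85 = 100.6 N.
Along incline: P cos 35° − μN = W sin 15° → μ = −(W sin 15° − P cos 35°) / N = 0.3303.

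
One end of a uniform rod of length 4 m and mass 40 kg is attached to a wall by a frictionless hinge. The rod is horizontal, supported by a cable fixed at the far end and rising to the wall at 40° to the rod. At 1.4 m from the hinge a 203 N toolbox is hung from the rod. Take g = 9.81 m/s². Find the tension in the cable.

Take torques about the hinge: T sin 40° · 4 = 40×9.81×2 + 203×1.4 = 1069 N·m.
So T = 1069 / (0.6428 × 4) = 415.77 N.

T ≈ 416 N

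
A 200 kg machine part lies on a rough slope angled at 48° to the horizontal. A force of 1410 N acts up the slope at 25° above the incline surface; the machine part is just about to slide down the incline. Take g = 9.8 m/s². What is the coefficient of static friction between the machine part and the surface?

On the verge of sliding down the incline, friction is at its maximum μN and acts up the slope.
Perpendicular to incline: N = W cos 48° − P sin 25° = 1311 − 595.9 = 715.6 N.
Along incline: P cos 25° + μN = W sin 48° → μ = (W sin 48° − P cos 25°) / N = 0.2497.

μ ≈ 0.250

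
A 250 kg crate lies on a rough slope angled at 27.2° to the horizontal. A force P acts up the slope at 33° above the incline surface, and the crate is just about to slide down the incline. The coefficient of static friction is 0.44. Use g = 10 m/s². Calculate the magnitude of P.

On the verge of sliding down the incline, friction equals μN and acts up the slope.
Perpendicular: N + P sin 33° = W cos 27.2° = 2224 N.
Along incline: P cos 33° + μN = W sin 27.2° with W sin 27.2° = 1143 N.
Solving the pair for P and N: P = 274.4 N, N = 2074 N (and f = μN = 912.6 N).

P ≈ 274 N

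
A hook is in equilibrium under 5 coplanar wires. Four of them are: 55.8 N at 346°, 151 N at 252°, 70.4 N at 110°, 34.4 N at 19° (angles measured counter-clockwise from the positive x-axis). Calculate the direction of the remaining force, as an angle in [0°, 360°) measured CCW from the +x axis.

Sum the known components: ΣF_x = 15.93 N, ΣF_y = -79.75 N.
For equilibrium the remaining force must supply (−ΣF_x, −ΣF_y) = (-15.93, 79.75) N.
Magnitude = √((-15.93)² + (79.75)²) = 81.33 N; direction = atan2(79.75, -15.93) = 101.3°.

θ ≈ 101°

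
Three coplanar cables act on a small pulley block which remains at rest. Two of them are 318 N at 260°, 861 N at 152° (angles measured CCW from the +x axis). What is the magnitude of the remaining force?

F ≈ 821 N

Sum the known components: ΣF_x = -815.4 N, ΣF_y = 91.05 N.
For equilibrium the remaining force must supply (−ΣF_x, −ΣF_y) = (815.4, -91.05) N.
Magnitude = √((815.4)² + (-91.05)²) = 820.5 N; direction = atan2(-91.05, 815.4) = 353.6°.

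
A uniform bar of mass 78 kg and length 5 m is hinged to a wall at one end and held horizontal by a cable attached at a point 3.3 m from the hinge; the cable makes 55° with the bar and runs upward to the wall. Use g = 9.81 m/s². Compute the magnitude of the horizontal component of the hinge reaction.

Take torques about the hinge: T sin 55° · 3.3 = 78×9.81×2.5 = 1913 N·m.
So T = 1913 / (0.8192 × 3.3) = 707.66 N.
ΣF_x = 0: H_x = T cos 55° = 405.9 N.

H_x ≈ 406 N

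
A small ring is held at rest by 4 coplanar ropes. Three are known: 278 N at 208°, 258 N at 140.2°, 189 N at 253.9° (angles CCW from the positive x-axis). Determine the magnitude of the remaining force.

Sum the known components: ΣF_x = -496.1 N, ΣF_y = -147 N.
For equilibrium the remaining force must supply (−ΣF_x, −ΣF_y) = (496.1, 147) N.
Magnitude = √((496.1)² + (147)²) = 517.4 N; direction = atan2(147, 496.1) = 16.5°.

F ≈ 517 N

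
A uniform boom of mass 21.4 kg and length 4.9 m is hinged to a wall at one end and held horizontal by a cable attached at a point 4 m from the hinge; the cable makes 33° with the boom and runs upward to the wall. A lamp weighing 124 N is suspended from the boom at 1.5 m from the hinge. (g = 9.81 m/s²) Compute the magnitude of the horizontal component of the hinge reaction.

Take torques about the hinge: T sin 33° · 4 = 21.4×9.81×2.45 + 124×1.5 = 700.34 N·m.
So T = 700.34 / (0.5446 × 4) = 321.47 N.
ΣF_x = 0: H_x = T cos 33° = 269.61 N.

H_x ≈ 270 N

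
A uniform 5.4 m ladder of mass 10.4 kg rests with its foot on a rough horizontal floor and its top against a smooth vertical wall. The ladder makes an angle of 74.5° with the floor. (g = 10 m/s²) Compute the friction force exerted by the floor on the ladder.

Torques about the foot: N_wall · 5.4 sin 74.5° = 10.4×10×2.7 cos 74.5° → N_wall = 14.421 N.
ΣF_x = 0: f_floor = N_wall = 14.421 N.

f ≈ 14.4 N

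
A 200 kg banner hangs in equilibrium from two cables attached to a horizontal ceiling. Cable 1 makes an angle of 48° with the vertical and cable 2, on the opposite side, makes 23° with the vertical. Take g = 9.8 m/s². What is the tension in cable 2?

T_2 ≈ 1540 N

Angles from the horizontal: cable 1 is 90° − 48° = 42°, cable 2 is 90° − 23° = 67°.
Weight W = 200 × 9.8 = 1960 N acts straight down.
Horizontal: T_1 cos 42° = T_2 cos 67°  →  T_1 = 0.5258 T_2.
Vertical: T_1 sin 42° + T_2 sin 67° = 1960.
Substituting the horizontal relation into the vertical equation gives 1.272 T_2 = 1960, so T_2 = 1540 N.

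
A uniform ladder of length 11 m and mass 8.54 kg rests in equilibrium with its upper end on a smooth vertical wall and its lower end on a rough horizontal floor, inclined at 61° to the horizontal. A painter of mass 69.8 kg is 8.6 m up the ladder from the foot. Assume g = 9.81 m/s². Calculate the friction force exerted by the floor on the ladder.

f ≈ 320 N

Torques about the foot: N_wall · 11 sin 61° = 8.54×9.81×5.5 cos 61° + 69.8×9.81×8.6 cos 61° → N_wall = 319.96 N.
ΣF_x = 0: f_floor = N_wall = 319.96 N.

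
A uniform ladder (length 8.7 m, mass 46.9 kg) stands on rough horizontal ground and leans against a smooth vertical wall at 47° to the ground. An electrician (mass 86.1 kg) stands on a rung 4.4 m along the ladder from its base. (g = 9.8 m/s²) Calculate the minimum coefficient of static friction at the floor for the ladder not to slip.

μ_min ≈ 0.470

ΣF_y = 0: N_floor = 46.9×9.8 + 86.1×9.8 = 1303.4 N.
Torques about the foot: N_wall · 8.7 sin 47° = 46.9×9.8×4.35 cos 47° + 86.1×9.8×4.4 cos 47° → N_wall = 612.24 N.
ΣF_x = 0: f_floor = N_wall = 612.24 N.
μ_min = f_floor / N_floor = 612.24 / 1303.4 = 0.4697.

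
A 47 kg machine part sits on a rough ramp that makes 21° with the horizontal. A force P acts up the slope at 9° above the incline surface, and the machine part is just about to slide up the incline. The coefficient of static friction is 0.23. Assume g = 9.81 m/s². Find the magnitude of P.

P ≈ 258 N

On the verge of sliding up the incline, friction equals μN and acts down the slope.
Perpendicular: N + P sin 9° = W cos 21° = 430.4 N.
Along incline: P cos 9° = W sin 21° + μN  with W sin 21° = 165.2 N.
Solving the pair for P and N: P = 258.1 N, N = 390.1 N (and f = μN = 89.72 N).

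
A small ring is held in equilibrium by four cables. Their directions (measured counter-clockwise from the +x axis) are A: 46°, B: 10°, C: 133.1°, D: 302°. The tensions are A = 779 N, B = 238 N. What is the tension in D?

Resolve: ΣF_x = 779 cos 46° + 238 cos 10° + T_C cos 133.1° + T_D cos 302° = 0.
        ΣF_y = 779 sin 46° + 238 sin 10° + T_C sin 133.1° + T_D sin 302° = 0.
The known terms sum to (775.5, 601.7) N, so -0.6833 T_C + 0.5299 T_D = -775.5 and 0.7302 T_C − 0.8480 T_D = -601.7.
Solving simultaneously: T_C = 5072 N, T_D = 5077 N.

T_D ≈ 5080 N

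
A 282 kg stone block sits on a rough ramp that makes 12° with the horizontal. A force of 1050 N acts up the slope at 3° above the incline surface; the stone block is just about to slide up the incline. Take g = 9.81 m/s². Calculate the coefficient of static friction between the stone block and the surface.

μ ≈ 0.179

On the verge of sliding up the incline, friction is at its maximum μN and acts down the slope.
Perpendicular to incline: N = W cos 12° − P sin 3° = 2706 − 54.95 = 2651 N.
Along incline: P cos 3° − μN = W sin 12° → μ = −(W sin 12° − P cos 3°) / N = 0.1786.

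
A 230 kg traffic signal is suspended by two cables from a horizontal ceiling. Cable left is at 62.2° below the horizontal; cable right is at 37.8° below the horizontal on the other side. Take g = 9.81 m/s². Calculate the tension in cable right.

Weight W = 230 × 9.81 = 2256 N acts straight down.
Horizontal: T_left cos 62.2° = T_right cos 37.8°  →  T_left = 1.694 T_right.
Vertical: T_left sin 62.2° + T_right sin 37.8° = 2256.
Substituting the horizontal relation into the vertical equation gives 2.112 T_right = 2256, so T_right = 1069 N.

T_right ≈ 1070 N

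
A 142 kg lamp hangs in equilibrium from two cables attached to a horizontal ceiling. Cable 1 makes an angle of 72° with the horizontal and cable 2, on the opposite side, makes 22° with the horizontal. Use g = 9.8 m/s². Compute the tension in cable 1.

T_1 ≈ 1290 N

Weight W = 142 × 9.8 = 1392 N acts straight down.
Horizontal: T_1 cos 72° = T_2 cos 22°  →  T_2 = 0.3333 T_1.
Vertical: T_1 sin 72° + T_2 sin 22° = 1392.
Substituting the horizontal relation into the vertical equation gives 1.076 T_1 = 1392, so T_1 = 1293 N.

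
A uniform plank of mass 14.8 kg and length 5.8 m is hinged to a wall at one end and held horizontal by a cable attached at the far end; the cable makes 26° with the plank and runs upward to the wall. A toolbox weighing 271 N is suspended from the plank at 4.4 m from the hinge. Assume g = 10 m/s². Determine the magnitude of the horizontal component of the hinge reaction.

H_x ≈ 573 N

Take torques about the hinge: T sin 26° · 5.8 = 14.8×10×2.9 + 271×4.4 = 1621.6 N·m.
So T = 1621.6 / (0.4384 × 5.8) = 637.78 N.
ΣF_x = 0: H_x = T cos 26° = 573.24 N.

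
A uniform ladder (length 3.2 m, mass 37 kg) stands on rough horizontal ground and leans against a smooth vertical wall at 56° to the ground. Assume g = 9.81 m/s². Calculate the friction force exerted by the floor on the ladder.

f ≈ 122 N

Torques about the foot: N_wall · 3.2 sin 56° = 37×9.81×1.6 cos 56° → N_wall = 122.41 N.
ΣF_x = 0: f_floor = N_wall = 122.41 N.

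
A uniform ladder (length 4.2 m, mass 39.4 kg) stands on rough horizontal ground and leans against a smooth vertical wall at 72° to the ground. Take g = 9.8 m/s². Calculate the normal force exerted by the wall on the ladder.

N_wall ≈ 62.7 N

Torques about the foot: N_wall · 4.2 sin 72° = 39.4×9.8×2.1 cos 72° → N_wall = 62.729 N.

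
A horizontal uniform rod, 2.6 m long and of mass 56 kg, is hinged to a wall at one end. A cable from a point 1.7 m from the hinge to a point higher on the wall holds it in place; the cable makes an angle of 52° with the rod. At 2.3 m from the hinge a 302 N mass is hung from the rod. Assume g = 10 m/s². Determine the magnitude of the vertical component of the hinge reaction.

|H_y| ≈ 25.2 N

Take torques about the hinge: T sin 52° · 1.7 = 56×10×1.3 + 302×2.3 = 1422.6 N·m.
So T = 1422.6 / (0.7880 × 1.7) = 1061.9 N.
ΣF_y = 0: H_y = (56×10 + 302) − T sin 52° = 862 − 836.82 = 25.176 N.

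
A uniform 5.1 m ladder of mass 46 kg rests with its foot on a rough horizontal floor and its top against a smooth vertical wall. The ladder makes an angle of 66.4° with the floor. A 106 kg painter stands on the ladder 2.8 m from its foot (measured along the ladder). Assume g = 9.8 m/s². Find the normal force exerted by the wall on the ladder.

Torques about the foot: N_wall · 5.1 sin 66.4° = 46×9.8×2.55 cos 66.4° + 106×9.8×2.8 cos 66.4° → N_wall = 347.64 N.

N_wall ≈ 348 N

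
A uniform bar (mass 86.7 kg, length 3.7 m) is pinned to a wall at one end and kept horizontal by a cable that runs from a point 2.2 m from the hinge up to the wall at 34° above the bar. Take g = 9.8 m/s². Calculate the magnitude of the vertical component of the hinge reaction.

Take torques about the hinge: T sin 34° · 2.2 = 86.7×9.8×1.85 = 1571.9 N·m.
So T = 1571.9 / (0.5592 × 2.2) = 1277.7 N.
ΣF_y = 0: H_y = (86.7×9.8) − T sin 34° = 849.66 − 714.49 = 135.17 N.

|H_y| ≈ 135 N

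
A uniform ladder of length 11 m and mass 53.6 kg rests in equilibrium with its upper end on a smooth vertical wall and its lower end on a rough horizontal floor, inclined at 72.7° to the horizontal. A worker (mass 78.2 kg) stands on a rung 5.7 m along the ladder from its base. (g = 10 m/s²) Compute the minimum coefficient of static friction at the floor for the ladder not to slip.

ΣF_y = 0: N_floor = 53.6×10 + 78.2×10 = 1318 N.
Torques about the foot: N_wall · 11 sin 72.7° = 53.6×10×5.5 cos 72.7° + 78.2×10×5.7 cos 72.7° → N_wall = 209.68 N.
ΣF_x = 0: f_floor = N_wall = 209.68 N.
μ_min = f_floor / N_floor = 209.68 / 1318 = 0.1591.

μ_min ≈ 0.159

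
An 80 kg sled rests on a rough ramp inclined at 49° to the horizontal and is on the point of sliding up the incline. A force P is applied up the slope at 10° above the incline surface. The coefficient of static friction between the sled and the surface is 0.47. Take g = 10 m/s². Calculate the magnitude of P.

P ≈ 797 N

On the verge of sliding up the incline, friction equals μN and acts down the slope.
Perpendicular: N + P sin 10° = W cos 49° = 524.8 N.
Along incline: P cos 10° = W sin 49° + μN  with W sin 49° = 603.8 N.
Solving the pair for P and N: P = 797.5 N, N = 386.4 N (and f = μN = 181.6 N).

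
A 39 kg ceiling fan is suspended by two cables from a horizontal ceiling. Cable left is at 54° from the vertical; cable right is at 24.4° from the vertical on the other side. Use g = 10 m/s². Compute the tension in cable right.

Angles from the horizontal: cable left is 90° − 54° = 36°, cable right is 90° − 24.4° = 65.6°.
Weight W = 39 × 10 = 390 N acts straight down.
Horizontal: T_left cos 36° = T_right cos 65.6°  →  T_left = 0.5106 T_right.
Vertical: T_left sin 36° + T_right sin 65.6° = 390.
Substituting the horizontal relation into the vertical equation gives 1.211 T_right = 390, so T_right = 322.1 N.

T_right ≈ 322 N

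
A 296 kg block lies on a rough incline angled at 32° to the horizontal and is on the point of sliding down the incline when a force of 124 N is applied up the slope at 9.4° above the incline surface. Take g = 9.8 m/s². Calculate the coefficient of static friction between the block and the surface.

On the verge of sliding down the incline, friction is at its maximum μN and acts up the slope.
Perpendicular to incline: N = W cos 32° − P sin 9.4° = 2460 − 20.25 = 2440 N.
Along incline: P cos 9.4° + μN = W sin 32° → μ = (W sin 32° − P cos 9.4°) / N = 0.5799.

μ ≈ 0.580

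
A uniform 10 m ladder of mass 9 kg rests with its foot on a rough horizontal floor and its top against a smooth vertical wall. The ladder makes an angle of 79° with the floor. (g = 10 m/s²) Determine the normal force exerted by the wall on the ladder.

Torques about the foot: N_wall · 10 sin 79° = 9×10×5 cos 79° → N_wall = 8.7471 N.

N_wall ≈ 8.75 N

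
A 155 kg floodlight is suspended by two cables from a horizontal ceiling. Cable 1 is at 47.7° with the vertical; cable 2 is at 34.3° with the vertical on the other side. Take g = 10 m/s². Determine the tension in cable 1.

Angles from the horizontal: cable 1 is 90° − 47.7° = 42.3°, cable 2 is 90° − 34.3° = 55.7°.
Weight W = 155 × 10 = 1550 N acts straight down.
Horizontal: T_1 cos 42.3° = T_2 cos 55.7°  →  T_2 = 1.313 T_1.
Vertical: T_1 sin 42.3° + T_2 sin 55.7° = 1550.
Substituting the horizontal relation into the vertical equation gives 1.757 T_1 = 1550, so T_1 = 882 N.

T_1 ≈ 882 N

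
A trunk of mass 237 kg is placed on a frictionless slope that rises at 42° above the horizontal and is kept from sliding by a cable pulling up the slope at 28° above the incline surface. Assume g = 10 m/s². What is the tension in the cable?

T ≈ 1800 N

Take axes along and perpendicular to the incline. Weight components: W sin 42° = 1586 N down-slope, W cos 42° = 1761 N into the surface.
Along incline: T cos 28° = W sin 42° → T = 1796 N.
Perpendicular: N = W cos 42° − T sin 28° = 918 N.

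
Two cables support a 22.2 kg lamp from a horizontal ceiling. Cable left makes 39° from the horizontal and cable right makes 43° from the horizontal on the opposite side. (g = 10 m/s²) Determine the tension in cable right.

T_right ≈ 174 N

Weight W = 22.2 × 10 = 222 N acts straight down.
Horizontal: T_left cos 39° = T_right cos 43°  →  T_left = 0.9411 T_right.
Vertical: T_left sin 39° + T_right sin 43° = 222.
Substituting the horizontal relation into the vertical equation gives 1.274 T_right = 222, so T_right = 174.2 N.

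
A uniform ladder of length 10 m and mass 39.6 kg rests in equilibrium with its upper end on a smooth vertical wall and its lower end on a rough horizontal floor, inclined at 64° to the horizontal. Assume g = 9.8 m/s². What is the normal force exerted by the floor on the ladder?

ΣF_y = 0: N_floor = 39.6×9.8 = 388.08 N.

N_floor ≈ 388 N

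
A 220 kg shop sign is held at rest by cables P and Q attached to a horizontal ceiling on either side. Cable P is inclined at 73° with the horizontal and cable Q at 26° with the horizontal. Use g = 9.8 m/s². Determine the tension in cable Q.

Weight W = 220 × 9.8 = 2156 N acts straight down.
Horizontal: T_P cos 73° = T_Q cos 26°  →  T_P = 3.074 T_Q.
Vertical: T_P sin 73° + T_Q sin 26° = 2156.
Substituting the horizontal relation into the vertical equation gives 3.378 T_Q = 2156, so T_Q = 638.2 N.

T_Q ≈ 638 N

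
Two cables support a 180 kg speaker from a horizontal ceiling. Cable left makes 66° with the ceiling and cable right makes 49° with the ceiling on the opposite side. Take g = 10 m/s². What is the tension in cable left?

T_left ≈ 1300 N

Weight W = 180 × 10 = 1800 N acts straight down.
Horizontal: T_left cos 66° = T_right cos 49°  →  T_right = 0.62 T_left.
Vertical: T_left sin 66° + T_right sin 49° = 1800.
Substituting the horizontal relation into the vertical equation gives 1.381 T_left = 1800, so T_left = 1303 N.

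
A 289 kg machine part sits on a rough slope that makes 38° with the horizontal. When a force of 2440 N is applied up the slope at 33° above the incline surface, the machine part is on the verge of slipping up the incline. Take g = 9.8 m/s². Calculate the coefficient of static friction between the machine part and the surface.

μ ≈ 0.335

On the verge of sliding up the incline, friction is at its maximum μN and acts down the slope.
Perpendicular to incline: N = W cos 38° − P sin 33° = 2232 − 1329 = 902.9 N.
Along incline: P cos 33° − μN = W sin 38° → μ = −(W sin 38° − P cos 33°) / N = 0.3352.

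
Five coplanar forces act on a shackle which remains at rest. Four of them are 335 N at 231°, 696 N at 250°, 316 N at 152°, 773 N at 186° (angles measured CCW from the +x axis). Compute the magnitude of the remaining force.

Sum the known components: ΣF_x = -1497 N, ΣF_y = -846.8 N.
For equilibrium the remaining force must supply (−ΣF_x, −ΣF_y) = (1497, 846.8) N.
Magnitude = √((1497)² + (846.8)²) = 1720 N; direction = atan2(846.8, 1497) = 29.5°.

F ≈ 1720 N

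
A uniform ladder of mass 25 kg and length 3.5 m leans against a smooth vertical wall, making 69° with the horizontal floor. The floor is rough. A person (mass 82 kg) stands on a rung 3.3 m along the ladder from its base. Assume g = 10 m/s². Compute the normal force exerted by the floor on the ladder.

ΣF_y = 0: N_floor = 25×10 + 82×10 = 1070 N.

N_floor ≈ 1070 N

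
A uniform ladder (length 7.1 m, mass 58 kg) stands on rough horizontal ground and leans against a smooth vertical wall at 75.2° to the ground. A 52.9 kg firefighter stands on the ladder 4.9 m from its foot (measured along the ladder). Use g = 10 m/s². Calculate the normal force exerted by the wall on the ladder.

Torques about the foot: N_wall · 7.1 sin 75.2° = 58×10×3.55 cos 75.2° + 52.9×10×4.9 cos 75.2° → N_wall = 173.08 N.

N_wall ≈ 173 N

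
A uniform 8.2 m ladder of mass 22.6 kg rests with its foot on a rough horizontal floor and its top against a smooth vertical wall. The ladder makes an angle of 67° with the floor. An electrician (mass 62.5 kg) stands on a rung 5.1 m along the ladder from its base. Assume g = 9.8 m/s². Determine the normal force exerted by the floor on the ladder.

ΣF_y = 0: N_floor = 22.6×9.8 + 62.5×9.8 = 833.98 N.

N_floor ≈ 834 N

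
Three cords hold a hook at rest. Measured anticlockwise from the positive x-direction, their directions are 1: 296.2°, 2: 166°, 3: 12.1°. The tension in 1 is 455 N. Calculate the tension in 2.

Resolve: ΣF_x = 455 cos 296.2° + T_2 cos 166° + T_3 cos 12.1° = 0.
        ΣF_y = 455 sin 296.2° + T_2 sin 166° + T_3 sin 12.1° = 0.
The known terms sum to (200.9, -408.3) N, so -0.9703 T_2 + 0.9778 T_3 = -200.9 and 0.2419 T_2 + 0.2096 T_3 = 408.3.
Solving simultaneously: T_2 = 1003 N, T_3 = 789.9 N.

T_2 ≈ 1000 N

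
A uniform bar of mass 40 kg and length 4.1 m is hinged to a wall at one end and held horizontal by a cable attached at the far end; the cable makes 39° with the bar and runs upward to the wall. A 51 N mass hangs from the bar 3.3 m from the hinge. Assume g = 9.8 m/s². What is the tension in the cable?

T ≈ 377 N

Take torques about the hinge: T sin 39° · 4.1 = 40×9.8×2.05 + 51×3.3 = 971.9 N·m.
So T = 971.9 / (0.6293 × 4.1) = 376.67 N.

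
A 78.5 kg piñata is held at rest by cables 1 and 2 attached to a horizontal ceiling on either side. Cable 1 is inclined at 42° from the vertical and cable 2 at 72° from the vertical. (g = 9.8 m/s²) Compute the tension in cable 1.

T_1 ≈ 801 N

Angles from the horizontal: cable 1 is 90° − 42° = 48°, cable 2 is 90° − 72° = 18°.
Weight W = 78.5 × 9.8 = 769.3 N acts straight down.
Horizontal: T_1 cos 48° = T_2 cos 18°  →  T_2 = 0.7036 T_1.
Vertical: T_1 sin 48° + T_2 sin 18° = 769.3.
Substituting the horizontal relation into the vertical equation gives 0.9606 T_1 = 769.3, so T_1 = 800.9 N.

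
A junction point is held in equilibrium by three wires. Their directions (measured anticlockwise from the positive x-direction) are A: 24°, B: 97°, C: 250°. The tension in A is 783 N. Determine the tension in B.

T_B ≈ 1240 N

Resolve: ΣF_x = 783 cos 24° + T_B cos 97° + T_C cos 250° = 0.
        ΣF_y = 783 sin 24° + T_B sin 97° + T_C sin 250° = 0.
The known terms sum to (715.3, 318.5) N, so -0.1219 T_B − 0.3420 T_C = -715.3 and 0.9925 T_B − 0.9397 T_C = -318.5.
Solving simultaneously: T_B = 1241 N, T_C = 1649 N.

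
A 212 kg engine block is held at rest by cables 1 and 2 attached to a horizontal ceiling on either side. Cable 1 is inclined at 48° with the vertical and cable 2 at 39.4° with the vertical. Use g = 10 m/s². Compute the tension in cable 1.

T_1 ≈ 1350 N

Angles from the horizontal: cable 1 is 90° − 48° = 42°, cable 2 is 90° − 39.4° = 50.6°.
Weight W = 212 × 10 = 2120 N acts straight down.
Horizontal: T_1 cos 42° = T_2 cos 50.6°  →  T_2 = 1.171 T_1.
Vertical: T_1 sin 42° + T_2 sin 50.6° = 2120.
Substituting the horizontal relation into the vertical equation gives 1.574 T_1 = 2120, so T_1 = 1347 N.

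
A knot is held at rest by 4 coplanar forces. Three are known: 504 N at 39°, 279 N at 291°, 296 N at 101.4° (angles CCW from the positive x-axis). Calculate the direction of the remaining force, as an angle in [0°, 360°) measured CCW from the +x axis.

Sum the known components: ΣF_x = 433.2 N, ΣF_y = 346.9 N.
For equilibrium the remaining force must supply (−ΣF_x, −ΣF_y) = (-433.2, -346.9) N.
Magnitude = √((-433.2)² + (-346.9)²) = 554.9 N; direction = atan2(-346.9, -433.2) = 218.7°.

θ ≈ 219°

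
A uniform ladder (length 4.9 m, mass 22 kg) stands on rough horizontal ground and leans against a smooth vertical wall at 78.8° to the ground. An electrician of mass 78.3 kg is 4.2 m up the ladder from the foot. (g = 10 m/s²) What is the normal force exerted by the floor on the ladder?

N_floor ≈ 1000 N

ΣF_y = 0: N_floor = 22×10 + 78.3×10 = 1003 N.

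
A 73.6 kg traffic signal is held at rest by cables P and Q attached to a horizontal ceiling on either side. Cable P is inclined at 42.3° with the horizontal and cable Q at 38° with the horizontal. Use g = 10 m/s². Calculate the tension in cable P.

Weight W = 73.6 × 10 = 736 N acts straight down.
Horizontal: T_P cos 42.3° = T_Q cos 38°  →  T_Q = 0.9386 T_P.
Vertical: T_P sin 42.3° + T_Q sin 38° = 736.
Substituting the horizontal relation into the vertical equation gives 1.251 T_P = 736, so T_P = 588.4 N.

T_P ≈ 588 N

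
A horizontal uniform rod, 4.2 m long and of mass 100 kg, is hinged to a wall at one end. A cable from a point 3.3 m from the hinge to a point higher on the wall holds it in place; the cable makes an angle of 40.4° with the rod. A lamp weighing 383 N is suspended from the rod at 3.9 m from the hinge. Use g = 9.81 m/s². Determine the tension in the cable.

Take torques about the hinge: T sin 40.4° · 3.3 = 100×9.81×2.1 + 383×3.9 = 3553.8 N·m.
So T = 3553.8 / (0.6481 × 3.3) = 1661.6 N.

T ≈ 1660 N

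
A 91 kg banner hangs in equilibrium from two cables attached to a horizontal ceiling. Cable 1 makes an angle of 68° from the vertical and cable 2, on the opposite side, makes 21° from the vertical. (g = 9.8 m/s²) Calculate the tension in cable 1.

Angles from the horizontal: cable 1 is 90° − 68° = 22°, cable 2 is 90° − 21° = 69°.
Weight W = 91 × 9.8 = 891.8 N acts straight down.
Horizontal: T_1 cos 22° = T_2 cos 69°  →  T_2 = 2.587 T_1.
Vertical: T_1 sin 22° + T_2 sin 69° = 891.8.
Substituting the horizontal relation into the vertical equation gives 2.79 T_1 = 891.8, so T_1 = 319.6 N.

T_1 ≈ 320 N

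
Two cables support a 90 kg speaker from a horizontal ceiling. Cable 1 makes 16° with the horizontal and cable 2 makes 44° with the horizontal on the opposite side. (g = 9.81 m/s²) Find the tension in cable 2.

Weight W = 90 × 9.81 = 882.9 N acts straight down.
Horizontal: T_1 cos 16° = T_2 cos 44°  →  T_1 = 0.7483 T_2.
Vertical: T_1 sin 16° + T_2 sin 44° = 882.9.
Substituting the horizontal relation into the vertical equation gives 0.9009 T_2 = 882.9, so T_2 = 980 N.

T_2 ≈ 980 N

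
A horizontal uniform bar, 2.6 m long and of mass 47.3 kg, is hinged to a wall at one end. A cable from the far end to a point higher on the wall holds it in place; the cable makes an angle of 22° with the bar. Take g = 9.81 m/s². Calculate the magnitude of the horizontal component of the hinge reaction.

Take torques about the hinge: T sin 22° · 2.6 = 47.3×9.81×1.3 = 603.22 N·m.
So T = 603.22 / (0.3746 × 2.6) = 619.33 N.
ΣF_x = 0: H_x = T cos 22° = 574.24 N.

H_x ≈ 574 N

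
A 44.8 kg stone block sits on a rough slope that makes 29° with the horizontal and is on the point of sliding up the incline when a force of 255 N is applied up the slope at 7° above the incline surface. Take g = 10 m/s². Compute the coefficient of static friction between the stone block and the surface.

On the verge of sliding up the incline, friction is at its maximum μN and acts down the slope.
Perpendicular to incline: N = W cos 29° − P sin 7° = 391.8 − 31.08 = 360.8 N.
Along incline: P cos 7° − μN = W sin 29° → μ = −(W sin 29° − P cos 7°) / N = 0.09953.

μ ≈ 0.0995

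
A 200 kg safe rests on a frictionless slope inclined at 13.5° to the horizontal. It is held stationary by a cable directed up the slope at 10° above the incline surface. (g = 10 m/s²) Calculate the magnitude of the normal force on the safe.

Take axes along and perpendicular to the incline. Weight components: W sin 13.5° = 466.9 N down-slope, W cos 13.5° = 1945 N into the surface.
Along incline: T cos 10° = W sin 13.5° → T = 474.1 N.
Perpendicular: N = W cos 13.5° − T sin 10° = 1862 N.

N ≈ 1860 N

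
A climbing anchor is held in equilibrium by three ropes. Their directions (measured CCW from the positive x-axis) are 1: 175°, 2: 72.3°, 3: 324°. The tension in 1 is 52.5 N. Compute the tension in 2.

T_2 ≈ 28.5 N

Resolve: ΣF_x = 52.5 cos 175° + T_2 cos 72.3° + T_3 cos 324° = 0.
        ΣF_y = 52.5 sin 175° + T_2 sin 72.3° + T_3 sin 324° = 0.
The known terms sum to (-52.3, 4.576) N, so 0.3040 T_2 + 0.8090 T_3 = 52.3 and 0.9527 T_2 − 0.5878 T_3 = -4.576.
Solving simultaneously: T_2 = 28.48 N, T_3 = 53.94 N.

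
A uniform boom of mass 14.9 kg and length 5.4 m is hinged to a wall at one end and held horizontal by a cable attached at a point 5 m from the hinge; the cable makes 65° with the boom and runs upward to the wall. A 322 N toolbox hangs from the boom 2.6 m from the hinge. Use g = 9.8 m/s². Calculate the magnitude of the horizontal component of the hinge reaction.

H_x ≈ 115 N

Take torques about the hinge: T sin 65° · 5 = 14.9×9.8×2.7 + 322×2.6 = 1231.5 N·m.
So T = 1231.5 / (0.9063 × 5) = 271.75 N.
ΣF_x = 0: H_x = T cos 65° = 114.85 N.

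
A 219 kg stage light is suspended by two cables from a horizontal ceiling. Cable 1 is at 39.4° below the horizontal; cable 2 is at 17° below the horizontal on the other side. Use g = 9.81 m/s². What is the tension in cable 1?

T_1 ≈ 2470 N

Weight W = 219 × 9.81 = 2148 N acts straight down.
Horizontal: T_1 cos 39.4° = T_2 cos 17°  →  T_2 = 0.808 T_1.
Vertical: T_1 sin 39.4° + T_2 sin 17° = 2148.
Substituting the horizontal relation into the vertical equation gives 0.871 T_1 = 2148, so T_1 = 2467 N.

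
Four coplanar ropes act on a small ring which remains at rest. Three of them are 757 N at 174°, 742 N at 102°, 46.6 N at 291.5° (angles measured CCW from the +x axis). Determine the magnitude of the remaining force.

F ≈ 1170 N

Sum the known components: ΣF_x = -890 N, ΣF_y = 761.6 N.
For equilibrium the remaining force must supply (−ΣF_x, −ΣF_y) = (890, -761.6) N.
Magnitude = √((890)² + (-761.6)²) = 1171 N; direction = atan2(-761.6, 890) = 319.4°.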